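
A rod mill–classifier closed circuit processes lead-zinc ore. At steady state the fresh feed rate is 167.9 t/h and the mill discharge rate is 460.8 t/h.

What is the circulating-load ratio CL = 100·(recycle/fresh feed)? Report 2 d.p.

CL = 174.45 %

Mill node: discharge = fresh + recycle.
R = M − F = 460.8 − 167.9 = 292.9 t/h
CL = 100·R/F = 100·292.9/167.9 = 174.45 %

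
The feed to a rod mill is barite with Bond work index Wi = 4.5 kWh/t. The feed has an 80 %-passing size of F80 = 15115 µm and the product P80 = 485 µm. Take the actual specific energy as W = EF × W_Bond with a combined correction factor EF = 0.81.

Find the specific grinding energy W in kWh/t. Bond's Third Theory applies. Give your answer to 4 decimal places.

Bond:  W = 10 Wi (1/√P − 1/√F)
1/√485 = 0.045408;  1/√15115 = 0.008134
W = 10·4.5·(0.045408 − 0.008134) = 1.6773 kWh/t
Apply correction: 1.6773 × 0.81 = 1.3586 kWh/t

W = 1.3586 kWh/t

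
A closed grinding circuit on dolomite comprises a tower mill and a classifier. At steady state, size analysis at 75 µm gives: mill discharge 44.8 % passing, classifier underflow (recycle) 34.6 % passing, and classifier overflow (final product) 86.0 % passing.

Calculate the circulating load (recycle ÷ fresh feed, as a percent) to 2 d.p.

CL = 403.92 %

Balance %-passing 75 µm (r = R/F):
Fd + Rd = Ru + Fo ⇒ R/F = (o−d)/(d−u)
r = (86.0 − 44.8)/(44.8 − 34.6) = 41.2/10.2 = 4.0392
CL = 100·r = 403.92 %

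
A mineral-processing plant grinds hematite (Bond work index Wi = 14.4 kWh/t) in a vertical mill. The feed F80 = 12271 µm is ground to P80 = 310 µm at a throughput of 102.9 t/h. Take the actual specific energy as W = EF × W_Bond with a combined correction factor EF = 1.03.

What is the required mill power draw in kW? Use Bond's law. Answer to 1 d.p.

W = 10 Wi (1/√P80 − 1/√F80)  [Bond]
W = 10·14.4·(1/√310 − 1/√12271) = 10·14.4·(0.047769) = 6.8787 kWh/t
With EF = 1.03: W = 6.8787·1.03 = 7.0851 kWh/t
P_mill = W·ṁ = 7.0851·102.9 = 729.1 kW

P = 729.1 kW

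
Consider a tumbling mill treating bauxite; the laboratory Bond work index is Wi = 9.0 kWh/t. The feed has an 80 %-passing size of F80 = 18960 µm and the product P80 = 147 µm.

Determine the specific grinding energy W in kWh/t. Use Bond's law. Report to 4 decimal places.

W = 6.7695 kWh/t

Bond:  W = 10 Wi (1/√P − 1/√F)
1/√147 = 0.082479;  1/√18960 = 0.007262
W = 10·9.0·(0.082479 − 0.007262) = 6.7695 kWh/t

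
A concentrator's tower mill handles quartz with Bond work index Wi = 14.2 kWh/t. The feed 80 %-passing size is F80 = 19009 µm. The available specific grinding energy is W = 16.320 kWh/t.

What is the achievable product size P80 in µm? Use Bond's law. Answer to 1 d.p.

P80 = 67.0 µm

W = 10 Wi (1/√P80 − 1/√F80)  [Bond]
1/√P80 = 1/√F80 + W/(10·Wi)
  = 16.3200/(10·14.2) + 1/√19009 = 0.114930 + 0.007253 = 0.122183
P80 = (1/0.122183)² = 8.1845² = 66.99 µm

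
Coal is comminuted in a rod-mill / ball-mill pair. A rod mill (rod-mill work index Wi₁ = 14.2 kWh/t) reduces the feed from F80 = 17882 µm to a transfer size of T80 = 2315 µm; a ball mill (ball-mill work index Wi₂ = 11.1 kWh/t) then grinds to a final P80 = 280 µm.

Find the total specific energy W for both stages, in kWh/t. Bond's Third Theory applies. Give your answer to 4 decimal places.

W = 10·Wi·(P80^(-½) − F80^(-½))
Stage 1 (17882→2315 µm, Wi₁=14.2): W₁ = 10·14.2·(0.020784 − 0.007478) = 1.8894 kWh/t
Stage 2 (2315→280 µm, Wi₂=11.1): W₂ = 10·11.1·(0.059761 − 0.020784) = 4.3265 kWh/t
W = W₁ + W₂ = 1.8894 + 4.3265 = 6.2159 kWh/t

W = 6.2159 kWh/t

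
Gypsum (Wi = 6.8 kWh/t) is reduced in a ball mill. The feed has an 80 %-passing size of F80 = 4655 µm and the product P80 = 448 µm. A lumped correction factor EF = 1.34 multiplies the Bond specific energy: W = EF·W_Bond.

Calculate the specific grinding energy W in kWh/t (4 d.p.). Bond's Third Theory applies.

W = 10 Wi / √P80 − 10 Wi / √F80
1/√448 = 0.047246;  1/√4655 = 0.014657
W = 10·6.8·(0.047246 − 0.014657) = 2.2160 kWh/t
W_actual = 1.34 × 2.2160 = 2.9695 kWh/t

W = 2.9695 kWh/t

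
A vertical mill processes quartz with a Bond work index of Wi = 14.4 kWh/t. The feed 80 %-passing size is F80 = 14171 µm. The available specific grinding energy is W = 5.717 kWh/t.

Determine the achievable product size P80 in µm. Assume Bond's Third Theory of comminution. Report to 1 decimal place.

P80 = 432.2 µm

W = 10 Wi (P80^-0.5 − F80^-0.5)
1/√P80 = 1/√F80 + W/(10·Wi)
  = 5.7170/(10·14.4) + 1/√14171 = 0.039701 + 0.008400 = 0.048102
P80 = (1/0.048102)² = 20.7892² = 432.19 µm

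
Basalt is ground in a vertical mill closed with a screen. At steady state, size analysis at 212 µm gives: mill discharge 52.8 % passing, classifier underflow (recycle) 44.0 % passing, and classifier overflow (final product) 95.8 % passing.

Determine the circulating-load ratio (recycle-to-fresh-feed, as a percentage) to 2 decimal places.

CL = 488.64 %

Mass balance on the −212 µm fraction:
(1+r)·d = r·u + o ⇒ r = (o−d)/(d−u)
r = (95.8 − 52.8)/(52.8 − 44.0) = 43.0/8.8 = 4.8864
CL = 100·r = 488.64 %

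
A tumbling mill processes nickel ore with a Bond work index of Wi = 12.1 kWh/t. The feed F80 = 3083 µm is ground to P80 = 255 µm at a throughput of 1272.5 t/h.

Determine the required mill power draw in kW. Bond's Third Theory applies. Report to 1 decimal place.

P = 6869.1 kW

W = 10·Wi·[P80^(−½) − F80^(−½)]
W = 10·12.1·(1/√255 − 1/√3083) = 10·12.1·(0.044612) = 5.3981 kWh/t
Power = W × throughput = 5.3981 kWh/t × 1272.5 t/h = 6869.1 kW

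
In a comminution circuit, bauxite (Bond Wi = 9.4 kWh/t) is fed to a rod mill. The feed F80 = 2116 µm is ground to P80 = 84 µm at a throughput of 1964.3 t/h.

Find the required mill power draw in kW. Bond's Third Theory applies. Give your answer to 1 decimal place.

P = 16132.3 kW

W = 10 Wi (P80^-0.5 − F80^-0.5)
W = 10·9.4·(1/√84 − 1/√2116) = 10·9.4·(0.087370) = 8.2128 kWh/t
Power = W × throughput = 8.2128 kWh/t × 1964.3 t/h = 16132.3 kW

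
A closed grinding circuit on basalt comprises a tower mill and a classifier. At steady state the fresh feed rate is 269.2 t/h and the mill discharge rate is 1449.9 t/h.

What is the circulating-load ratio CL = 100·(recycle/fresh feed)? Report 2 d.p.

Mill node: discharge = fresh + recycle.
R = M − F = 1449.9 − 269.2 = 1180.7 t/h
CL = 100·R/F = 100·1180.7/269.2 = 438.60 %

CL = 438.60 %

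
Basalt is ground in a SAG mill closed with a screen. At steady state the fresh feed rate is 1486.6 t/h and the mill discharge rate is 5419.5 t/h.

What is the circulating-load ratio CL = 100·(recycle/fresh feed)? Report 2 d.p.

Discharge = new feed + return, hence
R = M − F = 5419.5 − 1486.6 = 3932.9 t/h
CL = 100·R/F = 100·3932.9/1486.6 = 264.56 %

CL = 264.56 %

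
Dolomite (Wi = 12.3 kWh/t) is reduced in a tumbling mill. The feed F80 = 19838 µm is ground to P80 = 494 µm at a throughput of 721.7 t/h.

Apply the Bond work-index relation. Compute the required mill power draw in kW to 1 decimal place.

W = 10·Wi·[P80^(−½) − F80^(−½)]
W = 10·12.3·(1/√494 − 1/√19838) = 10·12.3·(0.037892) = 4.6607 kWh/t
P = W·T = 4.6607·721.7 = 3363.7 kW

P = 3363.7 kW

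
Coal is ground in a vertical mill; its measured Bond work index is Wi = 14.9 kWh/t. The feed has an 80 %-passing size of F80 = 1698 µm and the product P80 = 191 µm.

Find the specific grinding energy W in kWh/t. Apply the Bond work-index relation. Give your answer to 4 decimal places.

W = 7.1654 kWh/t

W = 10 Wi / √P80 − 10 Wi / √F80
1/√191 = 0.072357;  1/√1698 = 0.024268
W = 10·14.9·(0.072357 − 0.024268) = 7.1654 kWh/t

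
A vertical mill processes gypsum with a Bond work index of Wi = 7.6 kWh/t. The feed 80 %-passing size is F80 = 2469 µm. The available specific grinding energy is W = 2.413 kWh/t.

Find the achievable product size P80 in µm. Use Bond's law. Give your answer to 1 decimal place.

P80 = 371.6 µm

W = 10·Wi·[P80^(−½) − F80^(−½)]
1/√P80 = 1/√F80 + W/(10·Wi)
  = 2.4130/(10·7.6) + 1/√2469 = 0.031750 + 0.020125 = 0.051875
P80 = (1/0.051875)² = 19.2770² = 371.60 µm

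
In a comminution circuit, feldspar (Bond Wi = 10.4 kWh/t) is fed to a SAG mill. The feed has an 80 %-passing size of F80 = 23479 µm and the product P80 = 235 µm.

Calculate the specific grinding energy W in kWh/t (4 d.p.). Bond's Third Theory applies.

W = 10 Wi (1/√P80 − 1/√F80)  [Bond]
1/√235 = 0.065233;  1/√23479 = 0.006526
W = 10·10.4·(0.065233 − 0.006526) = 6.1055 kWh/t

W = 6.1055 kWh/t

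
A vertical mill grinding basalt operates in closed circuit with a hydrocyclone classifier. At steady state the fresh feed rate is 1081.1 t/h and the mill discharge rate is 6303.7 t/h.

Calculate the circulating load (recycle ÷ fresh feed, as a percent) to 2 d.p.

CL = 483.08 %

Mill node: discharge = fresh + recycle.
R = M − F = 6303.7 − 1081.1 = 5222.6 t/h
CL = 100·R/F = 100·5222.6/1081.1 = 483.08 %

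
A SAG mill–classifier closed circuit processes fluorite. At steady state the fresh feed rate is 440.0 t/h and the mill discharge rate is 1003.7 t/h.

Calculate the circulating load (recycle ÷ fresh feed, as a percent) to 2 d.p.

CL = 128.11 %

Mill node: discharge = fresh + recycle.
R = M − F = 1003.7 − 440.0 = 563.7 t/h
CL = 100·R/F = 100·563.7/440.0 = 128.11 %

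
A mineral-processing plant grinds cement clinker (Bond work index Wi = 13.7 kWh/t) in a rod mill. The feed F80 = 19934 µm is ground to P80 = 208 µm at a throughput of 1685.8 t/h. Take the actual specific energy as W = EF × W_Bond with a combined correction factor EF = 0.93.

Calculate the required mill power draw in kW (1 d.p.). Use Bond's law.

W_Bond = 10·Wi·(1/√P₈₀ − 1/√F₈₀)
W = 10·13.7·(1/√208 − 1/√19934) = 10·13.7·(0.062255) = 8.5289 kWh/t
Corrected W = EF·W_Bond = 0.93·8.5289 = 7.9319 kWh/t
P_mill = W·ṁ = 7.9319·1685.8 = 13371.6 kW

P = 13371.6 kW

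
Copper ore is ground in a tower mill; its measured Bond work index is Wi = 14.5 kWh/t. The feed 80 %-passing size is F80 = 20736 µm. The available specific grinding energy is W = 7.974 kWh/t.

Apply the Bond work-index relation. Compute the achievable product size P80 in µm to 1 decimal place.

W = 10·Wi·[P80^(−½) − F80^(−½)]
1/√P80 = 1/√F80 + W/(10·Wi)
  = 7.9740/(10·14.5) + 1/√20736 = 0.054993 + 0.006944 = 0.061938
P80 = (1/0.061938)² = 16.1453² = 260.67 µm

P80 = 260.7 µm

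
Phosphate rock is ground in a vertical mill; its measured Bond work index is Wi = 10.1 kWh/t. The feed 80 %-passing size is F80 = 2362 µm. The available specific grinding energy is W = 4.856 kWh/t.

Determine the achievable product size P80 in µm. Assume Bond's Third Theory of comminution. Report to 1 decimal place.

W = 10 Wi (P80^-0.5 − F80^-0.5)
⇒ 1/√P80 = W/(10·Wi) + 1/√F80
  = 4.8560/(10·10.1) + 1/√2362 = 0.048079 + 0.020576 = 0.068655
P80 = (1/0.068655)² = 14.5655² = 212.16 µm

P80 = 212.2 µm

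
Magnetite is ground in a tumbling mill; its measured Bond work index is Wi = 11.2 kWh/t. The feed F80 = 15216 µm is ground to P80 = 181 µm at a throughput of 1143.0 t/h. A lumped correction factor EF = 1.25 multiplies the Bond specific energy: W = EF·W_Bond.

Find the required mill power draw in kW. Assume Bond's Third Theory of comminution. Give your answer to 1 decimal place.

W = 10 Wi / √P80 − 10 Wi / √F80
W = 10·11.2·(1/√181 − 1/√15216) = 10·11.2·(0.066223) = 7.4169 kWh/t
Corrected W = EF·W_Bond = 1.25·7.4169 = 9.2712 kWh/t
Mill draw = 9.2712 × 1143.0 = 10596.9 kW

P = 10596.9 kW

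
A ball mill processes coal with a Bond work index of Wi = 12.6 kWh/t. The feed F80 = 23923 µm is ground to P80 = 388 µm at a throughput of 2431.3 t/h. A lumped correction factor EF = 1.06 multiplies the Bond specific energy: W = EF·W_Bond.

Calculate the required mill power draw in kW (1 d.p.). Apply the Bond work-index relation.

P = 14385.9 kW

W = 10·Wi·[P80^(−½) − F80^(−½)]
W = 10·12.6·(1/√388 − 1/√23923) = 10·12.6·(0.044302) = 5.5820 kWh/t
W_actual = 1.06 × 5.5820 = 5.9170 kWh/t
P = W·T = 5.9170·2431.3 = 14385.9 kW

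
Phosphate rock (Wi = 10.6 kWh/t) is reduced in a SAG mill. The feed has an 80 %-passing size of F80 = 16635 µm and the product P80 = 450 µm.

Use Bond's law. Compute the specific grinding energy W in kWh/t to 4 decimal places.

W = 10·Wi·(P80^(-½) − F80^(-½))
1/√450 = 0.047140;  1/√16635 = 0.007753
W = 10·10.6·(0.047140 − 0.007753) = 4.1750 kWh/t

W = 4.1750 kWh/t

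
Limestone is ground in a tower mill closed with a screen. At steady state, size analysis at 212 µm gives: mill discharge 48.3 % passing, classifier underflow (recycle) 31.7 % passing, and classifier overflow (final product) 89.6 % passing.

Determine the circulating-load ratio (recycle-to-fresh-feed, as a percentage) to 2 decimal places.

CL = 248.80 %

Classifier node, passing 212 µm:
(1+r)·d = r·u + o ⇒ r = (o−d)/(d−u)
r = (89.6 − 48.3)/(48.3 − 31.7) = 41.3/16.6 = 2.4880
CL = 100·r = 248.80 %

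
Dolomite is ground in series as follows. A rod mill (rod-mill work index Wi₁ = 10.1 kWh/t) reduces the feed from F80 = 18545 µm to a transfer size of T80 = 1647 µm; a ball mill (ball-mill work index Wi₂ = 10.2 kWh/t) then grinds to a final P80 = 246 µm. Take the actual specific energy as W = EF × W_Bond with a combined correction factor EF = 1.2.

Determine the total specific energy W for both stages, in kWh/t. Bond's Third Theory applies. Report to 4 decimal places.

W = 10·Wi·[P80^(−½) − F80^(−½)]
Stage 1 (18545→1647 µm, Wi₁=10.1): W₁ = 10·10.1·(0.024641 − 0.007343) = 1.7470 kWh/t
Stage 2 (1647→246 µm, Wi₂=10.2): W₂ = 10·10.2·(0.063758 − 0.024641) = 3.9899 kWh/t
W = W₁ + W₂ = 1.7470 + 3.9899 = 5.7370 kWh/t
With EF = 1.2: W = 5.7370·1.2 = 6.8844 kWh/t

W = 6.8844 kWh/t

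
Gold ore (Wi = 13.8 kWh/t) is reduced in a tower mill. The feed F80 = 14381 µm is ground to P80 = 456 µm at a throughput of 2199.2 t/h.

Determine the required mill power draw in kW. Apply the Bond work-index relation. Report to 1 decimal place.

Bond: W = 10·Wi·(1/√P80 − 1/√F80)
W = 10·13.8·(1/√456 − 1/√14381) = 10·13.8·(0.038490) = 5.3117 kWh/t
P_mill = W·ṁ = 5.3117·2199.2 = 11681.5 kW

P = 11681.5 kW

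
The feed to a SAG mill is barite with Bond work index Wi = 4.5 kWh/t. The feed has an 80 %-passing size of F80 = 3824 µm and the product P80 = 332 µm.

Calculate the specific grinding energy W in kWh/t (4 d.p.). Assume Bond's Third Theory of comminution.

W = 1.7420 kWh/t

Bond: W = 10·Wi·(1/√P80 − 1/√F80)
1/√332 = 0.054882;  1/√3824 = 0.016171
W = 10·4.5·(0.054882 − 0.016171) = 1.7420 kWh/t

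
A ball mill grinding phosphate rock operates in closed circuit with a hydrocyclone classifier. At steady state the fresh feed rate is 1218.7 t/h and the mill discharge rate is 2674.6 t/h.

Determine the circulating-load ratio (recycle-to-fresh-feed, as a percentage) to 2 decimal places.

Mill node: discharge = fresh + recycle.
R = M − F = 2674.6 − 1218.7 = 1455.9 t/h
CL = 100·R/F = 100·1455.9/1218.7 = 119.46 %

CL = 119.46 %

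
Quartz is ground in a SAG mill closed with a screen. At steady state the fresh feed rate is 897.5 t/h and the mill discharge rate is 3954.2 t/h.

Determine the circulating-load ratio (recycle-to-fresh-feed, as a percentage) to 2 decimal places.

CL = 340.58 %

Mill node: discharge = fresh + recycle.
R = M − F = 3954.2 − 897.5 = 3056.7 t/h
CL = 100·R/F = 100·3056.7/897.5 = 340.58 %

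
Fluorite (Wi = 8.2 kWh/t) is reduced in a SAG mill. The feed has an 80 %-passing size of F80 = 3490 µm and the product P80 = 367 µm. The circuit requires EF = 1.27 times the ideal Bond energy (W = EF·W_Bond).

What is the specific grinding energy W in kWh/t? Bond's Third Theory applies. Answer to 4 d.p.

W = 3.6733 kWh/t

W_Bond = 10·Wi·(1/√P₈₀ − 1/√F₈₀)
1/√367 = 0.052200;  1/√3490 = 0.016927
W = 10·8.2·(0.052200 − 0.016927) = 2.8923 kWh/t
Corrected W = EF·W_Bond = 1.27·2.8923 = 3.6733 kWh/t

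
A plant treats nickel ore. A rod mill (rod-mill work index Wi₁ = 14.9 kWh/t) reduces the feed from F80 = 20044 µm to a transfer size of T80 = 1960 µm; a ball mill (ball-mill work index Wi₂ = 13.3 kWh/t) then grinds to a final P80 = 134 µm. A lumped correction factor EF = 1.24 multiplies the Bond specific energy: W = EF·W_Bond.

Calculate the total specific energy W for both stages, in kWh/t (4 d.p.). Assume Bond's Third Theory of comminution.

W = 13.3900 kWh/t

W = 10·Wi·(P80^(-½) − F80^(-½))
Stage 1 (20044→1960 µm, Wi₁=14.9): W₁ = 10·14.9·(0.022588 − 0.007063) = 2.3131 kWh/t
Stage 2 (1960→134 µm, Wi₂=13.3): W₂ = 10·13.3·(0.086387 − 0.022588) = 8.4853 kWh/t
W = W₁ + W₂ = 2.3131 + 8.4853 = 10.7984 kWh/t
Apply correction: 10.7984 × 1.24 = 13.3900 kWh/t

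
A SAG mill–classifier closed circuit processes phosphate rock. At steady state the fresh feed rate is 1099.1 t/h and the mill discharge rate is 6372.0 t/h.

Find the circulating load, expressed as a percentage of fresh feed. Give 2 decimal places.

CL = 479.75 %

Mill node: discharge = fresh + recycle.
R = M − F = 6372.0 − 1099.1 = 5272.9 t/h
CL = 100·R/F = 100·5272.9/1099.1 = 479.75 %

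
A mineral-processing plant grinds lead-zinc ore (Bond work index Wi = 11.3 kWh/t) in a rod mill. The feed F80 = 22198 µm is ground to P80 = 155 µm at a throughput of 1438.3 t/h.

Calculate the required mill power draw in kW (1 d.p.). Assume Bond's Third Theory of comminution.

Bond:  W = 10 Wi (1/√P − 1/√F)
W = 10·11.3·(1/√155 − 1/√22198) = 10·11.3·(0.073610) = 8.3179 kWh/t
P = W·T = 8.3179·1438.3 = 11963.7 kW

P = 11963.7 kW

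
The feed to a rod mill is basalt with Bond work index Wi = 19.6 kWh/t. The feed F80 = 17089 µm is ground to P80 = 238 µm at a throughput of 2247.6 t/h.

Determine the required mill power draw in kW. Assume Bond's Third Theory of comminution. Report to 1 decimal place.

P = 25185.4 kW

W = 10·Wi·[P80^(−½) − F80^(−½)]
W = 10·19.6·(1/√238 − 1/√17089) = 10·19.6·(0.057171) = 11.2055 kWh/t
P_mill = W·ṁ = 11.2055·2247.6 = 25185.4 kW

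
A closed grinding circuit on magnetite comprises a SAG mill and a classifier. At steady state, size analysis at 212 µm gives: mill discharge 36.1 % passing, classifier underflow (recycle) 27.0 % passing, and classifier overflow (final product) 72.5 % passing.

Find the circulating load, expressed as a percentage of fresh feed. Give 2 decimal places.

Let r = R/F. Size balance at 212 µm:
(1+r)d = ru + o → r = (o−d)/(d−u)
r = (72.5 − 36.1)/(36.1 − 27.0) = 36.4/9.1 = 4.0000
CL = 100·r = 400.00 %

CL = 400.00 %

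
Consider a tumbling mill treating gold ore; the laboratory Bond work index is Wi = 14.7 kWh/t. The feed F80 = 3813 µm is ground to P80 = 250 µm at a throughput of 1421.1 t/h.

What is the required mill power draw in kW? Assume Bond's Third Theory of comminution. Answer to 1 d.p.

W = 10·Wi·(P80^(-½) − F80^(-½))
W = 10·14.7·(1/√250 − 1/√3813) = 10·14.7·(0.047051) = 6.9165 kWh/t
Mill draw = 6.9165 × 1421.1 = 9829.1 kW

P = 9829.1 kW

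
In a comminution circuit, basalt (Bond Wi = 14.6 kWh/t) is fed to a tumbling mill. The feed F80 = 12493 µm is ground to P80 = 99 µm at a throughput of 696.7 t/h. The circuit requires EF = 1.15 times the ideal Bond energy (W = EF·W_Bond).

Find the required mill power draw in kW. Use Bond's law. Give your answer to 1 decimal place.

P = 10710.0 kW

W = 10·Wi·(P80^(-½) − F80^(-½))
W = 10·14.6·(1/√99 − 1/√12493) = 10·14.6·(0.091557) = 13.3673 kWh/t
W_actual = 1.15 × 13.3673 = 15.3724 kWh/t
P_mill = W·ṁ = 15.3724·696.7 = 10710.0 kW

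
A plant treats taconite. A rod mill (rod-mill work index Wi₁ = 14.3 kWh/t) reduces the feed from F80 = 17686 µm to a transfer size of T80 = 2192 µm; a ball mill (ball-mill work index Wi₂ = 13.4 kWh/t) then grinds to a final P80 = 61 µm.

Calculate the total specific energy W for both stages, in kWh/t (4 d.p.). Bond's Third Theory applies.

W = 16.2739 kWh/t

Bond: W = 10·Wi·(1/√P80 − 1/√F80)
Stage 1 (17686→2192 µm, Wi₁=14.3): W₁ = 10·14.3·(0.021359 − 0.007519) = 1.9790 kWh/t
Stage 2 (2192→61 µm, Wi₂=13.4): W₂ = 10·13.4·(0.128037 − 0.021359) = 14.2948 kWh/t
W = W₁ + W₂ = 1.9790 + 14.2948 = 16.2739 kWh/t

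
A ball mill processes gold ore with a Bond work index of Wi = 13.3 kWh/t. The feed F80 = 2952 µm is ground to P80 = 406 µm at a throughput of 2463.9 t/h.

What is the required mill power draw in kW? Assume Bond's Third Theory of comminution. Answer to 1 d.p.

P = 10232.0 kW

W = 10 Wi (P80^-0.5 − F80^-0.5)
W = 10·13.3·(1/√406 − 1/√2952) = 10·13.3·(0.031224) = 4.1528 kWh/t
Mill draw = 4.1528 × 2463.9 = 10232.0 kW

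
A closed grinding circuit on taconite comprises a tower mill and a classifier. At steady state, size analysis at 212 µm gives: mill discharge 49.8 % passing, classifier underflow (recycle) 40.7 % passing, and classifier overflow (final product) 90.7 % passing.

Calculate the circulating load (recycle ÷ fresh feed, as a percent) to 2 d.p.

CL = 449.45 %

Two-product formula at 212 µm:
(1+r)·d = r·u + o ⇒ r = (o−d)/(d−u)
r = (90.7 − 49.8)/(49.8 − 40.7) = 40.9/9.1 = 4.4945
CL = 100·r = 449.45 %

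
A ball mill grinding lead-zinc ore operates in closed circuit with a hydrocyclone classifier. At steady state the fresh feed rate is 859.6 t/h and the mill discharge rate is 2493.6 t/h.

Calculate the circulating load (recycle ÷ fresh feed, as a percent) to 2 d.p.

Discharge = new feed + return, hence
R = M − F = 2493.6 − 859.6 = 1634.0 t/h
CL = 100·R/F = 100·1634.0/859.6 = 190.09 %

CL = 190.09 %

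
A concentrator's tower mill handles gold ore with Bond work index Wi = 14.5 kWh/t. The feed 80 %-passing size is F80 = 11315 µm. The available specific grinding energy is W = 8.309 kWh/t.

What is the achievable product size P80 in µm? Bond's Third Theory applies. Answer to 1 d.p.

W = 10 Wi (P80^-0.5 − F80^-0.5)
1/√P80 = 1/√F80 + W/(10·Wi)
  = 8.3090/(10·14.5) + 1/√11315 = 0.057303 + 0.009401 = 0.066704
P80 = (1/0.066704)² = 14.9915² = 224.75 µm

P80 = 224.7 µm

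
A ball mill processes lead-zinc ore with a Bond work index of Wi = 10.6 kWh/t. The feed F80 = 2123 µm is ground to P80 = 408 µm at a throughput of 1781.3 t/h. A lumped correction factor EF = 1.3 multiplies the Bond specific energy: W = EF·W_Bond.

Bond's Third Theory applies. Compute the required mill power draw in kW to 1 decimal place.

Bond:  W = 10 Wi (1/√P − 1/√F)
W = 10·10.6·(1/√408 − 1/√2123) = 10·10.6·(0.027804) = 2.9472 kWh/t
With EF = 1.3: W = 2.9472·1.3 = 3.8314 kWh/t
Mill draw = 3.8314 × 1781.3 = 6824.9 kW

P = 6824.9 kW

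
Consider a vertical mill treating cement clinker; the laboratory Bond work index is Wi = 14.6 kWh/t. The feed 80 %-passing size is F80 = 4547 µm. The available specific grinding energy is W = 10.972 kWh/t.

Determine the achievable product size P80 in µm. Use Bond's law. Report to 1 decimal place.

W = 10 Wi (1/√P80 − 1/√F80)  [Bond]
P80^-0.5 = F80^-0.5 + W/(10 Wi)
  = 10.9720/(10·14.6) + 1/√4547 = 0.075151 + 0.014830 = 0.089981
P80 = (1/0.089981)² = 11.1135² = 123.51 µm

P80 = 123.5 µm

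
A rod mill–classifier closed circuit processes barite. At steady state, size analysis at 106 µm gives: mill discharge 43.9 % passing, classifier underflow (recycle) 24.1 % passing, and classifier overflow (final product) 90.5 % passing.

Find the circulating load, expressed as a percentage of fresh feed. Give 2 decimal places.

Balance %-passing 106 µm (r = R/F):
Fd + Rd = Ru + Fo ⇒ R/F = (o−d)/(d−u)
r = (90.5 − 43.9)/(43.9 − 24.1) = 46.6/19.8 = 2.3535
CL = 100·r = 235.35 %

CL = 235.35 %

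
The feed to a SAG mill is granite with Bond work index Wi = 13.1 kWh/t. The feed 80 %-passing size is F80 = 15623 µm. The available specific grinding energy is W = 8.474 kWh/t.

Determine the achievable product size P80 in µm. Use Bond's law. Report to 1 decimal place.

Bond: W = 10·Wi·(1/√P80 − 1/√F80)
1/√P80 = 1/√F80 + W/(10·Wi)
  = 8.4740/(10·13.1) + 1/√15623 = 0.064687 + 0.008001 = 0.072688
P80 = (1/0.072688)² = 13.7575² = 189.27 µm

P80 = 189.3 µm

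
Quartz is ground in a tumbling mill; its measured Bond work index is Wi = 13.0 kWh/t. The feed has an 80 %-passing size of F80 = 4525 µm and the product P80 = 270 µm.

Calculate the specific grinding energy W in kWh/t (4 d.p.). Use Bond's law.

W = 5.9790 kWh/t

Bond: W = 10·Wi·(1/√P80 − 1/√F80)
1/√270 = 0.060858;  1/√4525 = 0.014866
W = 10·13.0·(0.060858 − 0.014866) = 5.9790 kWh/t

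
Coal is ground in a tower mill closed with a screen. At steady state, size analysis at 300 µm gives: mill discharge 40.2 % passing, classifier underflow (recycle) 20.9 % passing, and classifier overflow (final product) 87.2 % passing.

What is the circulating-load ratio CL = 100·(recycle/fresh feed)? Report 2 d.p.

Two-product formula at 300 µm:
(1+r)·d = r·u + o ⇒ r = (o−d)/(d−u)
r = (87.2 − 40.2)/(40.2 − 20.9) = 47.0/19.3 = 2.4352
CL = 100·r = 243.52 %

CL = 243.52 %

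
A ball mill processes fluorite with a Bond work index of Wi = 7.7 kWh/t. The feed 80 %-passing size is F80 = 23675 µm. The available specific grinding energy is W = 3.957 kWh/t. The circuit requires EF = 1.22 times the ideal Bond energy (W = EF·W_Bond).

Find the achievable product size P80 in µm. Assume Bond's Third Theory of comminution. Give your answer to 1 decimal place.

W_Bond = 10·Wi·(1/√P₈₀ − 1/√F₈₀)
W_Bond = W / EF = 3.957 / 1.22 = 3.2434 kWh/t
1/√P80 = 1/√F80 + W_Bond/(10·Wi)
  = 3.2434/(10·7.7) + 1/√23675 = 0.042123 + 0.006499 = 0.048622
P80 = (1/0.048622)² = 20.5669² = 423.00 µm

P80 = 423.0 µm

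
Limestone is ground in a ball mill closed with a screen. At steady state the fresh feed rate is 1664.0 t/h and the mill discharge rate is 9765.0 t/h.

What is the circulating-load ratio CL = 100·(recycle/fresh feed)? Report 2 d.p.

Mill node: discharge = fresh + recycle.
R = M − F = 9765.0 − 1664.0 = 8101.0 t/h
CL = 100·R/F = 100·8101.0/1664.0 = 486.84 %

CL = 486.84 %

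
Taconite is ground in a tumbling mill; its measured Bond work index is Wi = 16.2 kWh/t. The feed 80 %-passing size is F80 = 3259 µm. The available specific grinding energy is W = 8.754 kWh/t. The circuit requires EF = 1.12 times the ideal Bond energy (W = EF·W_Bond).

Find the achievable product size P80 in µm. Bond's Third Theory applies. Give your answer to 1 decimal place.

W = 10 Wi / √P80 − 10 Wi / √F80
W_Bond = W / EF = 8.754 / 1.12 = 7.8161 kWh/t
1/√P80 = 1/√F80 + W_Bond/(10·Wi)
  = 7.8161/(10·16.2) + 1/√3259 = 0.048247 + 0.017517 = 0.065764
P80 = (1/0.065764)² = 15.2058² = 231.22 µm

P80 = 231.2 µm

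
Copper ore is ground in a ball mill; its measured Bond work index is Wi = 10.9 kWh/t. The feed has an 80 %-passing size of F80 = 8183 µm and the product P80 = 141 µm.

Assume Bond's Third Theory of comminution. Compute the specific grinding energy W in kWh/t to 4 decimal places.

W = 7.9745 kWh/t

Bond: W = 10·Wi·(1/√P80 − 1/√F80)
1/√141 = 0.084215;  1/√8183 = 0.011055
W = 10·10.9·(0.084215 − 0.011055) = 7.9745 kWh/t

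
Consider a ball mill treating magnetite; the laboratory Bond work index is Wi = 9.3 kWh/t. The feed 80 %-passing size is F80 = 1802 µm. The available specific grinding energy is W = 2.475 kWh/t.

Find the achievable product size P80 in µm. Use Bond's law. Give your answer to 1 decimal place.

W = 10·Wi·(P80^(-½) − F80^(-½))
1/√P80 = 1/√F80 + W/(10·Wi)
  = 2.4750/(10·9.3) + 1/√1802 = 0.026613 + 0.023557 = 0.050170
P80 = (1/0.050170)² = 19.9322² = 397.29 µm

P80 = 397.3 µm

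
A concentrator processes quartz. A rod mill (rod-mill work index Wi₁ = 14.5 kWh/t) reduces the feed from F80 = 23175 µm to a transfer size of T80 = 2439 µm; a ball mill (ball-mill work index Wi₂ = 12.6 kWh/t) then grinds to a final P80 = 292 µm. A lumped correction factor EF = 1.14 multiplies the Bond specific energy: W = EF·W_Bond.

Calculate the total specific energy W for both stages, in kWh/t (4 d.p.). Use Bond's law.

W_Bond = 10·Wi·(1/√P₈₀ − 1/√F₈₀)
Stage 1 (23175→2439 µm, Wi₁=14.5): W₁ = 10·14.5·(0.020249 − 0.006569) = 1.9836 kWh/t
Stage 2 (2439→292 µm, Wi₂=12.6): W₂ = 10·12.6·(0.058521 − 0.020249) = 4.8223 kWh/t
W = W₁ + W₂ = 1.9836 + 4.8223 = 6.8058 kWh/t
With EF = 1.14: W = 6.8058·1.14 = 7.7586 kWh/t

W = 7.7586 kWh/t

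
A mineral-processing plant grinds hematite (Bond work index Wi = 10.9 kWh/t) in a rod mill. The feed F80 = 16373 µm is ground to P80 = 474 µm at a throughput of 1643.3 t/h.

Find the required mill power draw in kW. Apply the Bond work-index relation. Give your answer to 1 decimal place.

P = 6827.4 kW

W = 10 Wi (P80^-0.5 − F80^-0.5)
W = 10·10.9·(1/√474 − 1/√16373) = 10·10.9·(0.038116) = 4.1547 kWh/t
P = W·T = 4.1547·1643.3 = 6827.4 kW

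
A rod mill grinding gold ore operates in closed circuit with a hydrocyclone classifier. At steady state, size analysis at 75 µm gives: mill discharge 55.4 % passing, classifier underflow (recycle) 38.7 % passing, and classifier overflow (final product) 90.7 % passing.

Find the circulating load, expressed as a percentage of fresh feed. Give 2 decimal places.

Two-product formula at 75 µm:
r = (o − d)/(d − u)
r = (90.7 − 55.4)/(55.4 − 38.7) = 35.3/16.7 = 2.1138
CL = 100·r = 211.38 %

CL = 211.38 %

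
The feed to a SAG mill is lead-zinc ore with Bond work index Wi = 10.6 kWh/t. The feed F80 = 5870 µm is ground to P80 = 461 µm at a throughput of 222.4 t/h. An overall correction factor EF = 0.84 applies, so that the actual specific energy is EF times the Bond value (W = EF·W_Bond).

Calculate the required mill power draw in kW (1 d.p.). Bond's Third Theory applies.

W = 10 Wi (1/√P80 − 1/√F80)  [Bond]
W = 10·10.6·(1/√461 − 1/√5870) = 10·10.6·(0.033523) = 3.5534 kWh/t
With EF = 0.84: W = 3.5534·0.84 = 2.9848 kWh/t
P_mill = W·ṁ = 2.9848·222.4 = 663.8 kW

P = 663.8 kW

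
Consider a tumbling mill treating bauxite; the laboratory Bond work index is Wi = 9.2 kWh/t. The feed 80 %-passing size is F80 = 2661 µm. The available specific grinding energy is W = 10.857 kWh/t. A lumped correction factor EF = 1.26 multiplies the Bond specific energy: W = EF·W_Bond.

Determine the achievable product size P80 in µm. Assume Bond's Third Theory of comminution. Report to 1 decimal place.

P80 = 78.3 µm

W = 10 Wi (P80^-0.5 − F80^-0.5)
W_Bond = W / EF = 10.857 / 1.26 = 8.6167 kWh/t
1/√P80 = 1/√F80 + W_Bond/(10·Wi)
  = 8.6167/(10·9.2) + 1/√2661 = 0.093659 + 0.019386 = 0.113045
P80 = (1/0.113045)² = 8.8460² = 78.25 µm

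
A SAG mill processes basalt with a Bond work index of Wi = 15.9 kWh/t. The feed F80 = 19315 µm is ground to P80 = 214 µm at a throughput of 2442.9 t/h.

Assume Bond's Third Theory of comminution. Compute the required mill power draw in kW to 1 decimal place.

P = 23757.1 kW

W = 10·Wi·(P80^(-½) − F80^(-½))
W = 10·15.9·(1/√214 − 1/√19315) = 10·15.9·(0.061163) = 9.7250 kWh/t
P_mill = W·ṁ = 9.7250·2442.9 = 23757.1 kW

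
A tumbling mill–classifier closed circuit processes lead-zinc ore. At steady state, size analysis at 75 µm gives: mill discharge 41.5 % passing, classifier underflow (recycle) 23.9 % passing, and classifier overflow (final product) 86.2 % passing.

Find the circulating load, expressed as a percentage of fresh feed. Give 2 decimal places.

Two-product formula at 75 µm:
Fd + Rd = Ru + Fo ⇒ R/F = (o−d)/(d−u)
r = (86.2 − 41.5)/(41.5 − 23.9) = 44.7/17.6 = 2.5398
CL = 100·r = 253.98 %

CL = 253.98 %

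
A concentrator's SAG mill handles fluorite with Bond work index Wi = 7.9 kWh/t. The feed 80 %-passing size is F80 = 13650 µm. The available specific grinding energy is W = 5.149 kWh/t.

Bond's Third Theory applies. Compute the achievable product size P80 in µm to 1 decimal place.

P80 = 183.9 µm

W_Bond = 10·Wi·(1/√P₈₀ − 1/√F₈₀)
⇒ 1/√P80 = W/(10 Wi) + 1/√F80
  = 5.1490/(10·7.9) + 1/√13650 = 0.065177 + 0.008559 = 0.073736
P80 = (1/0.073736)² = 13.5618² = 183.92 µm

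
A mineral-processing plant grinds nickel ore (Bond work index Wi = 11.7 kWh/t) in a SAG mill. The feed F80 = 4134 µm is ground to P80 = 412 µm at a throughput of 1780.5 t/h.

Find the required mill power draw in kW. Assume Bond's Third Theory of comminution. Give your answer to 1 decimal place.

W = 10·Wi·[P80^(−½) − F80^(−½)]
W = 10·11.7·(1/√412 − 1/√4134) = 10·11.7·(0.033713) = 3.9445 kWh/t
P_mill = W·ṁ = 3.9445·1780.5 = 7023.1 kW

P = 7023.1 kW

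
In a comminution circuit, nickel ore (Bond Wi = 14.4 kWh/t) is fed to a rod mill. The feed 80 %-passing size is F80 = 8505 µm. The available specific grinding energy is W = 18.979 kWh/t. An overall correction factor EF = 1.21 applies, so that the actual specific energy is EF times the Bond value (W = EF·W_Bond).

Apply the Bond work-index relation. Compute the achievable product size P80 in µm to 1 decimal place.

W_Bond = 10·Wi·(1/√P₈₀ − 1/√F₈₀)
W_Bond = W / EF = 18.979 / 1.21 = 15.6851 kWh/t
⇒ 1/√P80 = W_Bond/(10 Wi) + 1/√F80
  = 15.6851/(10·14.4) + 1/√8505 = 0.108924 + 0.010843 = 0.119768
P80 = (1/0.119768)² = 8.3495² = 69.71 µm

P80 = 69.7 µm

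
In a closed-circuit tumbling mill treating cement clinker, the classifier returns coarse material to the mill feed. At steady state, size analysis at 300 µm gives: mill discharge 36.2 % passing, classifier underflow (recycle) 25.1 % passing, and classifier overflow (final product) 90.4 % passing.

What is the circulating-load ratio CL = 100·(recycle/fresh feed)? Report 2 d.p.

Let r = R/F. Size balance at 300 µm:
r = (o − d)/(d − u)
r = (90.4 − 36.2)/(36.2 − 25.1) = 54.2/11.1 = 4.8829
CL = 100·r = 488.29 %

CL = 488.29 %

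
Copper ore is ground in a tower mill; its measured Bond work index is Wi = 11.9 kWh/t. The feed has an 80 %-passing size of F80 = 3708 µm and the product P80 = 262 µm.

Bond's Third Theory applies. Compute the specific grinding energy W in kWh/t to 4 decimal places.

W = 5.3976 kWh/t

W = 10 Wi / √P80 − 10 Wi / √F80
1/√262 = 0.061780;  1/√3708 = 0.016422
W = 10·11.9·(0.061780 − 0.016422) = 5.3976 kWh/t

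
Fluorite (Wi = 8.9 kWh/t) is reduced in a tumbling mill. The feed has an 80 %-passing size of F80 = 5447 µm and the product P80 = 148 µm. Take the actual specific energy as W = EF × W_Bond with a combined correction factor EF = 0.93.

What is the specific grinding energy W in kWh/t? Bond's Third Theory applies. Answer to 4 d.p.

W = 5.6822 kWh/t

W = 10 Wi (1/√P80 − 1/√F80)  [Bond]
1/√148 = 0.082199;  1/√5447 = 0.013549
W = 10·8.9·(0.082199 − 0.013549) = 6.1099 kWh/t
Corrected W = EF·W_Bond = 0.93·6.1099 = 5.6822 kWh/t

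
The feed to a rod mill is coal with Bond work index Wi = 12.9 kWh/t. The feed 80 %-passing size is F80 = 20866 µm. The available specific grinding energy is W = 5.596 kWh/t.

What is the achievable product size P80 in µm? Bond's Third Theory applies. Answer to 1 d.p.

W = 10·Wi·(P80^(-½) − F80^(-½))
⇒ 1/√P80 = W/(10·Wi) + 1/√F80
  = 5.5960/(10·12.9) + 1/√20866 = 0.043380 + 0.006923 = 0.050303
P80 = (1/0.050303)² = 19.8797² = 395.20 µm

P80 = 395.2 µm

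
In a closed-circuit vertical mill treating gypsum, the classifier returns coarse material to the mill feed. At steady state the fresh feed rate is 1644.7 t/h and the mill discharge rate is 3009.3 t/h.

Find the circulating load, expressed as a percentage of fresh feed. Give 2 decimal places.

M = F + R at steady state, so:
R = M − F = 3009.3 − 1644.7 = 1364.6 t/h
CL = 100·R/F = 100·1364.6/1644.7 = 82.97 %

CL = 82.97 %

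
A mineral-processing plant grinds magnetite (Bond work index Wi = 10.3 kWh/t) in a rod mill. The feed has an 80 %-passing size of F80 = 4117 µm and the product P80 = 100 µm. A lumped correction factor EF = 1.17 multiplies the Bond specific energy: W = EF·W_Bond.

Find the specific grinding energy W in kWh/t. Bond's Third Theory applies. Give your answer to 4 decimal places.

W = 10·Wi·(P80^(-½) − F80^(-½))
1/√100 = 0.100000;  1/√4117 = 0.015585
W = 10·10.3·(0.100000 − 0.015585) = 8.6947 kWh/t
Corrected W = EF·W_Bond = 1.17·8.6947 = 10.1728 kWh/t

W = 10.1728 kWh/t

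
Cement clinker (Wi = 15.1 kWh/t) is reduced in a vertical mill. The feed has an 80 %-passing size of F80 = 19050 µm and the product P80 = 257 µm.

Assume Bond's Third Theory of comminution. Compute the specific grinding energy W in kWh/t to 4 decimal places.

Bond:  W = 10 Wi (1/√P − 1/√F)
1/√257 = 0.062378;  1/√19050 = 0.007245
W = 10·15.1·(0.062378 − 0.007245) = 8.3251 kWh/t

W = 8.3251 kWh/t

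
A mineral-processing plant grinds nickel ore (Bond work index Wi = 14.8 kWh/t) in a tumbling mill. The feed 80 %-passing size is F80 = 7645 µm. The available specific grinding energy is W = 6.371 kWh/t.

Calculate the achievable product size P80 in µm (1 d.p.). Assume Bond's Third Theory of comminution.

P80 = 336.9 µm

Bond: W = 10·Wi·(1/√P80 − 1/√F80)
⇒ 1/√P80 = W/(10 Wi) + 1/√F80
  = 6.3710/(10·14.8) + 1/√7645 = 0.043047 + 0.011437 = 0.054484
P80 = (1/0.054484)² = 18.3539² = 336.87 µm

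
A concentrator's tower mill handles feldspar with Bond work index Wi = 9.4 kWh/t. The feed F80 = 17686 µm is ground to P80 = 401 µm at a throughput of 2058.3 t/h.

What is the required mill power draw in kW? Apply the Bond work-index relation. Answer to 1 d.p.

P = 8207.1 kW

W = 10·Wi·[P80^(−½) − F80^(−½)]
W = 10·9.4·(1/√401 − 1/√17686) = 10·9.4·(0.042418) = 3.9873 kWh/t
Mill draw = 3.9873 × 2058.3 = 8207.1 kW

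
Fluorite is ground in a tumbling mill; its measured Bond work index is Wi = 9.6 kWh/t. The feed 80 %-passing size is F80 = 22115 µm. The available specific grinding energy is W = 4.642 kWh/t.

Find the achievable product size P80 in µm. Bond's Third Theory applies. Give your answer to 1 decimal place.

P80 = 329.6 µm

W = 10·Wi·[P80^(−½) − F80^(−½)]
P80^-0.5 = F80^-0.5 + W/(10 Wi)
  = 4.6420/(10·9.6) + 1/√22115 = 0.048354 + 0.006724 = 0.055079
P80 = (1/0.055079)² = 18.1559² = 329.64 µm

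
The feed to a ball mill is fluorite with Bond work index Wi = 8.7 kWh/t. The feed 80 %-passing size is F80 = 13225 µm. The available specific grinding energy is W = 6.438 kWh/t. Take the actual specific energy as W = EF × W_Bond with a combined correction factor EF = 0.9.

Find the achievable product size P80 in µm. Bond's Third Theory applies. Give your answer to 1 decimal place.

W = 10 Wi / √P80 − 10 Wi / √F80
W_Bond = W / EF = 6.438 / 0.9 = 7.1533 kWh/t
P80^(−½) = W_Bond/(10 Wi) + F80^(−½)
  = 7.1533/(10·8.7) + 1/√13225 = 0.082222 + 0.008696 = 0.090918
P80 = (1/0.090918)² = 10.9989² = 120.98 µm

P80 = 121.0 µm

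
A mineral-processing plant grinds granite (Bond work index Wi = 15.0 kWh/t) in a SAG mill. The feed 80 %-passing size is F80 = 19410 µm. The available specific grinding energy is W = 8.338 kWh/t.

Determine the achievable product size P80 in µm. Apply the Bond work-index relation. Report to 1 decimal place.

P80 = 253.8 µm

W = 10 Wi (P80^-0.5 − F80^-0.5)
1/√P80 = 1/√F80 + W/(10·Wi)
  = 8.3380/(10·15.0) + 1/√19410 = 0.055587 + 0.007178 = 0.062764
P80 = (1/0.062764)² = 15.9326² = 253.85 µm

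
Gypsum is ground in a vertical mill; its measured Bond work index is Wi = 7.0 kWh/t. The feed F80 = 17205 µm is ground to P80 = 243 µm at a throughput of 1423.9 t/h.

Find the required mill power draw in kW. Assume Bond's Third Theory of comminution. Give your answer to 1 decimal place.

W = 10·Wi·[P80^(−½) − F80^(−½)]
W = 10·7.0·(1/√243 − 1/√17205) = 10·7.0·(0.056526) = 3.9568 kWh/t
Power = W × throughput = 3.9568 kWh/t × 1423.9 t/h = 5634.1 kW

P = 5634.1 kW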